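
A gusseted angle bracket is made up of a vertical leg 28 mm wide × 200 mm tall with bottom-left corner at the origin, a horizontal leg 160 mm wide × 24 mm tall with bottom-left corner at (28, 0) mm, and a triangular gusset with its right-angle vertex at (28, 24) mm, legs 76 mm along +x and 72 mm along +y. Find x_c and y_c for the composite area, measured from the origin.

vertical leg: A = 28 × 200 = 5600.00, centroid at (14.00, 100.00).
horizontal leg: A = 160 × 24 = 3840.00, centroid at (108.00, 12.00).
gusset: A = ½·76·72 = 2736.00, centroid at (53.33, 48.00).
ΣA = 12176.00 mm²
ΣAx_c = (5600.00)(14.00) + (3840.00)(108.00) + (2736.00)(53.33) = 639040.00 mm³
ΣAy_c = (5600.00)(100.00) + (3840.00)(12.00) + (2736.00)(48.00) = 737408.00 mm³
x_c = 639040.00 / 12176.00 = 52.48 mm
y_c = 737408.00 / 12176.00 = 60.56 mm

x_c = 52.48 mm, y_c = 60.56 mm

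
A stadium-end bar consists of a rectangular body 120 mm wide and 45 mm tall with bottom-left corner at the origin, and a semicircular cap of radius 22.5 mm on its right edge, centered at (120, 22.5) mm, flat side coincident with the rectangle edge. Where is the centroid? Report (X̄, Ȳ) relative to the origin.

rectangular body: A = 120 × 45 = 5400.00, centroid at (60.00, 22.50).
semicircular end: A = ½π·22.5² = 795.22, centroid at (129.55, 22.50).
ΣA = 6195.22 mm²
ΣAX̄ = (5400.00)(60.00) + (795.22)(129.55) = 427019.63 mm³
ΣAȲ = (5400.00)(22.50) + (795.22)(22.50) = 139392.35 mm³
X̄ = 427019.63 / 6195.22 = 68.93 mm
Ȳ = 139392.35 / 6195.22 = 22.50 mm

X̄ = 68.93 mm, Ȳ = 22.50 mm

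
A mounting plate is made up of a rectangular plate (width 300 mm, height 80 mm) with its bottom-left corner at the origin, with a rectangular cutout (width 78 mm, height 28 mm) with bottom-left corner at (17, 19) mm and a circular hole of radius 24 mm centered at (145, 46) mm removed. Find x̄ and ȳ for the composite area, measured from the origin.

x̄ = 160.71 mm, ȳ = 40.22 mm

plate: A = 300 × 80 = 24000.00, centroid at (150.00, 40.00).
hole 1: A = −(78 × 28) = -2184.00, centroid at (56.00, 33.00).
hole 2: A = −π·24² = -1809.56, centroid at (145.00, 46.00).
ΣA = 20006.44 mm²
ΣAx̄ = (24000.00)(150.00) + (-2184.00)(56.00) + (-1809.56)(145.00) = 3215310.18 mm³
ΣAȳ = (24000.00)(40.00) + (-2184.00)(33.00) + (-1809.56)(46.00) = 804688.36 mm³
x̄ = 3215310.18 / 20006.44 = 160.71 mm
ȳ = 804688.36 / 20006.44 = 40.22 mm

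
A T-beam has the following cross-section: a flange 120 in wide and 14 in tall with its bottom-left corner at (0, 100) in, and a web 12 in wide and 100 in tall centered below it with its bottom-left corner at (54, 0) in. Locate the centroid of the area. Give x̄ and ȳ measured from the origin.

Part | A | x̄ᵢ | ȳᵢ | A·x̄ᵢ | A·ȳᵢ
web | 1200.00 | 60.00 | 50.00 | 72000.00 | 60000.00
flange | 1680.00 | 60.00 | 107.00 | 100800.00 | 179760.00
Σ | 2880.00 |  |  | 172800.00 | 239760.00
x̄ = 172800.00 / 2880.00 = 60.00 in
ȳ = 239760.00 / 2880.00 = 83.25 in

x̄ = 60.00 in, ȳ = 83.25 in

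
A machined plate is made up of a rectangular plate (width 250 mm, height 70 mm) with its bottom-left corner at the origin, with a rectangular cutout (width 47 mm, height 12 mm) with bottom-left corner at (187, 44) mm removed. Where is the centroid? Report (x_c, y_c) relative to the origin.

plate: A = 250 × 70 = 17500.00, centroid at (125.00, 35.00).
hole: A = −(47 × 12) = -564.00, centroid at (210.50, 50.00).
ΣA = 16936.00 mm²
ΣAx_c = (17500.00)(125.00) + (-564.00)(210.50) = 2068778.00 mm³
ΣAy_c = (17500.00)(35.00) + (-564.00)(50.00) = 584300.00 mm³
x_c = 2068778.00 / 16936.00 = 122.15 mm
y_c = 584300.00 / 16936.00 = 34.50 mm

x_c = 122.15 mm, y_c = 34.50 mm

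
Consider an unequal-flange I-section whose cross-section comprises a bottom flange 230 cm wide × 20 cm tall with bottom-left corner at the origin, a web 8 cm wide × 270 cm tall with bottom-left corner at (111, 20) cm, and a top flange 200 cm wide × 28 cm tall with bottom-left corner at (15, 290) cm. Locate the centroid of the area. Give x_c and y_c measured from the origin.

bottom flange: A = 230 × 20 = 4600.00, centroid at (115.00, 10.00).
web: A = 8 × 270 = 2160.00, centroid at (115.00, 155.00).
top flange: A = 200 × 28 = 5600.00, centroid at (115.00, 304.00).
ΣA = 12360.00 cm²
ΣAx_c = (4600.00)(115.00) + (2160.00)(115.00) + (5600.00)(115.00) = 1421400.00 cm³
ΣAy_c = (4600.00)(10.00) + (2160.00)(155.00) + (5600.00)(304.00) = 2083200.00 cm³
x_c = 1421400.00 / 12360.00 = 115.00 cm
y_c = 2083200.00 / 12360.00 = 168.54 cm

x_c = 115.00 cm, y_c = 168.54 cm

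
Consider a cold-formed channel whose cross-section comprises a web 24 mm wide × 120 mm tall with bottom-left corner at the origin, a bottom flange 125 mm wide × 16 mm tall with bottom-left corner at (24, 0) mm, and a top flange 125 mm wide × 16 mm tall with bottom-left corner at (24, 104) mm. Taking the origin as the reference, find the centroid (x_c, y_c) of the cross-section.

x_c = 55.31 mm, y_c = 60.00 mm

web: A = 24 × 120 = 2880.00, centroid at (12.00, 60.00).
bottom flange: A = 125 × 16 = 2000.00, centroid at (86.50, 8.00).
top flange: A = 125 × 16 = 2000.00, centroid at (86.50, 112.00).
ΣA = 6880.00 mm²
ΣAx_c = (2880.00)(12.00) + (2000.00)(86.50) + (2000.00)(86.50) = 380560.00 mm³
ΣAy_c = (2880.00)(60.00) + (2000.00)(8.00) + (2000.00)(112.00) = 412800.00 mm³
x_c = 380560.00 / 6880.00 = 55.31 mm
y_c = 412800.00 / 6880.00 = 60.00 mm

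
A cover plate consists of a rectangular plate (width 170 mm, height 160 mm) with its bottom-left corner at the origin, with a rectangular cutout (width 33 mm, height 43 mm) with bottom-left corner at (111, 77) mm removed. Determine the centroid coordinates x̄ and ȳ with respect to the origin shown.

x̄ = 82.66 mm, ȳ = 78.98 mm

Part | A | x̄ᵢ | ȳᵢ | A·x̄ᵢ | A·ȳᵢ
plate | 27200.00 | 85.00 | 80.00 | 2312000.00 | 2176000.00
hole | -1419.00 | 127.50 | 98.50 | -180922.50 | -139771.50
Σ | 25781.00 |  |  | 2131077.50 | 2036228.50
x̄ = 2131077.50 / 25781.00 = 82.66 mm
ȳ = 2036228.50 / 25781.00 = 78.98 mm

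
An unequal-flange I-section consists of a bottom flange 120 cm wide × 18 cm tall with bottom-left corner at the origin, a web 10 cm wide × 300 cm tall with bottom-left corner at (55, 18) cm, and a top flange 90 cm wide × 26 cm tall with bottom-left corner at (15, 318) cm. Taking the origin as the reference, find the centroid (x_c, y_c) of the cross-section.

bottom flange: A = 120 × 18 = 2160.00, centroid at (60.00, 9.00).
web: A = 10 × 300 = 3000.00, centroid at (60.00, 168.00).
top flange: A = 90 × 26 = 2340.00, centroid at (60.00, 331.00).
ΣA = 7500.00 cm²
ΣAx_c = (2160.00)(60.00) + (3000.00)(60.00) + (2340.00)(60.00) = 450000.00 cm³
ΣAy_c = (2160.00)(9.00) + (3000.00)(168.00) + (2340.00)(331.00) = 1297980.00 cm³
x_c = 450000.00 / 7500.00 = 60.00 cm
y_c = 1297980.00 / 7500.00 = 173.06 cm

x_c = 60.00 cm, y_c = 173.06 cm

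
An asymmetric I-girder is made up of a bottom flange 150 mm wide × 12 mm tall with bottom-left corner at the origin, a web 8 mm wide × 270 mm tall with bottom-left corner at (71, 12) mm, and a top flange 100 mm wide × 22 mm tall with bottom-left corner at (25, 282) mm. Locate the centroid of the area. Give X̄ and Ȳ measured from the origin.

bottom flange: A = 150 × 12 = 1800.00, centroid at (75.00, 6.00).
web: A = 8 × 270 = 2160.00, centroid at (75.00, 147.00).
top flange: A = 100 × 22 = 2200.00, centroid at (75.00, 293.00).
ΣA = 6160.00 mm²
ΣAX̄ = (1800.00)(75.00) + (2160.00)(75.00) + (2200.00)(75.00) = 462000.00 mm³
ΣAȲ = (1800.00)(6.00) + (2160.00)(147.00) + (2200.00)(293.00) = 972920.00 mm³
X̄ = 462000.00 / 6160.00 = 75.00 mm
Ȳ = 972920.00 / 6160.00 = 157.94 mm

X̄ = 75.00 mm, Ȳ = 157.94 mm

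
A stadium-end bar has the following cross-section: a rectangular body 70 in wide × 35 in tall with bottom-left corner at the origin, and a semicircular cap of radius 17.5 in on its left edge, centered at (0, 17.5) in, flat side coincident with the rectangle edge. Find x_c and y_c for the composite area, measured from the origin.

x_c = 28.04 in, y_c = 17.50 in

rectangular body: A = 70 × 35 = 2450.00, centroid at (35.00, 17.50).
semicircular end: A = ½π·17.5² = 481.06, centroid at (-7.43, 17.50).
ΣA = 2931.06 in²
ΣAx_c = (2450.00)(35.00) + (481.06)(-7.43) = 82177.08 in³
ΣAy_c = (2450.00)(17.50) + (481.06)(17.50) = 51293.49 in³
x_c = 82177.08 / 2931.06 = 28.04 in
y_c = 51293.49 / 2931.06 = 17.50 in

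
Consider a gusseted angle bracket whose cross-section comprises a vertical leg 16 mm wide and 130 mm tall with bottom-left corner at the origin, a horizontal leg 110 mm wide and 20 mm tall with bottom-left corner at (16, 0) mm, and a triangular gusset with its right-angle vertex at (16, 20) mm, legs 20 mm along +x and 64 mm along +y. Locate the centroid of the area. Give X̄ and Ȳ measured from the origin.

X̄ = 38.08 mm, Ȳ = 37.33 mm

Part | A | x̄ᵢ | ȳᵢ | A·x̄ᵢ | A·ȳᵢ
vertical leg | 2080.00 | 8.00 | 65.00 | 16640.00 | 135200.00
horizontal leg | 2200.00 | 71.00 | 10.00 | 156200.00 | 22000.00
gusset | 640.00 | 22.67 | 41.33 | 14506.67 | 26453.33
Σ | 4920.00 |  |  | 187346.67 | 183653.33
X̄ = 187346.67 / 4920.00 = 38.08 mm
Ȳ = 183653.33 / 4920.00 = 37.33 mm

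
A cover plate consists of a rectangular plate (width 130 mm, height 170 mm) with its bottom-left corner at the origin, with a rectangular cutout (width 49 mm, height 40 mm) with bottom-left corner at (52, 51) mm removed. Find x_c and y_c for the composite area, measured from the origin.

x_c = 63.88 mm, y_c = 86.36 mm

plate: A = 130 × 170 = 22100.00, centroid at (65.00, 85.00).
hole: A = −(49 × 40) = -1960.00, centroid at (76.50, 71.00).
ΣA = 20140.00 mm², ΣAx_c = 1286560.00 mm³, ΣAy_c = 1739340.00 mm³.
x_c = 1286560.00/20140.00 = 63.88 mm; y_c = 1739340.00/20140.00 = 86.36 mm.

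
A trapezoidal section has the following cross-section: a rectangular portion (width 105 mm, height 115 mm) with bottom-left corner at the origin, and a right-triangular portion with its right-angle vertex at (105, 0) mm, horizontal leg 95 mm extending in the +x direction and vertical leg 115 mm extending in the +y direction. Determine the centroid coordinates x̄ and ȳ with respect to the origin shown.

x̄ = 78.72 mm, ȳ = 51.53 mm

Part | A | x̄ᵢ | ȳᵢ | A·x̄ᵢ | A·ȳᵢ
rectangular portion | 12075.00 | 52.50 | 57.50 | 633937.50 | 694312.50
triangular portion | 5462.50 | 136.67 | 38.33 | 746541.67 | 209395.83
Σ | 17537.50 |  |  | 1380479.17 | 903708.33
x̄ = 1380479.17 / 17537.50 = 78.72 mm
ȳ = 903708.33 / 17537.50 = 51.53 mm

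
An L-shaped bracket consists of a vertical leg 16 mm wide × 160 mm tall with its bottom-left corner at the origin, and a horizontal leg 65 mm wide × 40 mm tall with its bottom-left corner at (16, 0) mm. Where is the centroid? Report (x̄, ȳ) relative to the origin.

vertical leg: A = 16 × 160 = 2560.00, centroid at (8.00, 80.00).
horizontal leg: A = 65 × 40 = 2600.00, centroid at (48.50, 20.00).
ΣA = 5160.00 mm²
ΣAx̄ = (2560.00)(8.00) + (2600.00)(48.50) = 146580.00 mm³
ΣAȳ = (2560.00)(80.00) + (2600.00)(20.00) = 256800.00 mm³
x̄ = 146580.00 / 5160.00 = 28.41 mm
ȳ = 256800.00 / 5160.00 = 49.77 mm

x̄ = 28.41 mm, ȳ = 49.77 mm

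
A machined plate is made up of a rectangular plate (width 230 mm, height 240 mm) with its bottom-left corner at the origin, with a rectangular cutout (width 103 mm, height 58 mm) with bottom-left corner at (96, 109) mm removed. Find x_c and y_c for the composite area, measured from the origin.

plate: A = 230 × 240 = 55200.00, centroid at (115.00, 120.00).
hole: A = −(103 × 58) = -5974.00, centroid at (147.50, 138.00).
ΣA = 49226.00 mm², ΣAx_c = 5466835.00 mm³, ΣAy_c = 5799588.00 mm³.
x_c = 5466835.00/49226.00 = 111.06 mm; y_c = 5799588.00/49226.00 = 117.82 mm.

x_c = 111.06 mm, y_c = 117.82 mm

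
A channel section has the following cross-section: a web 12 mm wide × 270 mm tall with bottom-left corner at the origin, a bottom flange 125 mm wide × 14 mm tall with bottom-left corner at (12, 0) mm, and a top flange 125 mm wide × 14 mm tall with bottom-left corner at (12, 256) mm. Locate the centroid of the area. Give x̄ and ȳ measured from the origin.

x̄ = 41.57 mm, ȳ = 135.00 mm

web: A = 12 × 270 = 3240.00, centroid at (6.00, 135.00).
bottom flange: A = 125 × 14 = 1750.00, centroid at (74.50, 7.00).
top flange: A = 125 × 14 = 1750.00, centroid at (74.50, 263.00).
ΣA = 6740.00 mm²
ΣAx̄ = (3240.00)(6.00) + (1750.00)(74.50) + (1750.00)(74.50) = 280190.00 mm³
ΣAȳ = (3240.00)(135.00) + (1750.00)(7.00) + (1750.00)(263.00) = 909900.00 mm³
x̄ = 280190.00 / 6740.00 = 41.57 mm
ȳ = 909900.00 / 6740.00 = 135.00 mm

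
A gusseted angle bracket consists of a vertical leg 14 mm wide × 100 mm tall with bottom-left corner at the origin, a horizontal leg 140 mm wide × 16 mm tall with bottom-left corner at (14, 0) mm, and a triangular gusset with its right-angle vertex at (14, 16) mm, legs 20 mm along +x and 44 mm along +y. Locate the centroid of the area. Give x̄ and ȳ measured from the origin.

x̄ = 50.75 mm, ȳ = 24.86 mm

Part | A | x̄ᵢ | ȳᵢ | A·x̄ᵢ | A·ȳᵢ
vertical leg | 1400.00 | 7.00 | 50.00 | 9800.00 | 70000.00
horizontal leg | 2240.00 | 84.00 | 8.00 | 188160.00 | 17920.00
gusset | 440.00 | 20.67 | 30.67 | 9093.33 | 13493.33
Σ | 4080.00 |  |  | 207053.33 | 101413.33
x̄ = 207053.33 / 4080.00 = 50.75 mm
ȳ = 101413.33 / 4080.00 = 24.86 mm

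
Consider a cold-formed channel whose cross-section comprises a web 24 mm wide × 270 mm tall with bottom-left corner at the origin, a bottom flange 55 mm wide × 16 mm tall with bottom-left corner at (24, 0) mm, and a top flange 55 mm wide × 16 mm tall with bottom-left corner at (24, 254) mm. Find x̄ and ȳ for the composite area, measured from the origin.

x̄ = 20.44 mm, ȳ = 135.00 mm

web: A = 24 × 270 = 6480.00, centroid at (12.00, 135.00).
bottom flange: A = 55 × 16 = 880.00, centroid at (51.50, 8.00).
top flange: A = 55 × 16 = 880.00, centroid at (51.50, 262.00).
ΣA = 8240.00 mm²
ΣAx̄ = (6480.00)(12.00) + (880.00)(51.50) + (880.00)(51.50) = 168400.00 mm³
ΣAȳ = (6480.00)(135.00) + (880.00)(8.00) + (880.00)(262.00) = 1112400.00 mm³
x̄ = 168400.00 / 8240.00 = 20.44 mm
ȳ = 1112400.00 / 8240.00 = 135.00 mm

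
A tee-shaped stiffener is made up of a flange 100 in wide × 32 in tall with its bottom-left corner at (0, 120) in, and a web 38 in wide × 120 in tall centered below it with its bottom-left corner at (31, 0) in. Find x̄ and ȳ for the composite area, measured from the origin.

x̄ = 50.00 in, ȳ = 91.34 in

Part | A | x̄ᵢ | ȳᵢ | A·x̄ᵢ | A·ȳᵢ
web | 4560.00 | 50.00 | 60.00 | 228000.00 | 273600.00
flange | 3200.00 | 50.00 | 136.00 | 160000.00 | 435200.00
Σ | 7760.00 |  |  | 388000.00 | 708800.00
x̄ = 388000.00 / 7760.00 = 50.00 in
ȳ = 708800.00 / 7760.00 = 91.34 in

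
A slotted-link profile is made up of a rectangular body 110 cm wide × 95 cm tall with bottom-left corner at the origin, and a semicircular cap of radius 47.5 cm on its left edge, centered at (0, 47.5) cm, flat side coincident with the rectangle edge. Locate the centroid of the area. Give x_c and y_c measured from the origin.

Part | A | x̄ᵢ | ȳᵢ | A·x̄ᵢ | A·ȳᵢ
rectangular body | 10450.00 | 55.00 | 47.50 | 574750.00 | 496375.00
semicircular end | 3544.11 | -20.16 | 47.50 | -71447.92 | 168345.19
Σ | 13994.11 |  |  | 503302.08 | 664720.19
x_c = 503302.08 / 13994.11 = 35.97 cm
y_c = 664720.19 / 13994.11 = 47.50 cm

x_c = 35.97 cm, y_c = 47.50 cm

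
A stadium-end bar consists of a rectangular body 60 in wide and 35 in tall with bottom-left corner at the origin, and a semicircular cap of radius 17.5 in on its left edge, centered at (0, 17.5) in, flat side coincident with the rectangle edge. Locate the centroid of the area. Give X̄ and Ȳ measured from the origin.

X̄ = 23.02 in, Ȳ = 17.50 in

Part | A | x̄ᵢ | ȳᵢ | A·x̄ᵢ | A·ȳᵢ
rectangular body | 2100.00 | 30.00 | 17.50 | 63000.00 | 36750.00
semicircular end | 481.06 | -7.43 | 17.50 | -3572.92 | 8418.49
Σ | 2581.06 |  |  | 59427.08 | 45168.49
X̄ = 59427.08 / 2581.06 = 23.02 in
Ȳ = 45168.49 / 2581.06 = 17.50 in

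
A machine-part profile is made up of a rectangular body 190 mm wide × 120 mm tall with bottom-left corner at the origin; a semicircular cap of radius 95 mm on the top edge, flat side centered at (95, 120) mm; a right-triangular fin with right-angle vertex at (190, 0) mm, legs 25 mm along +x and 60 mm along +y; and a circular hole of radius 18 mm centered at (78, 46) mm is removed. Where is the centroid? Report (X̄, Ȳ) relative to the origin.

rectangular body: A = 190 × 120 = 22800.00, centroid at (95.00, 60.00).
semicircular top: A = ½π·95² = 14176.44, centroid at (95.00, 160.32).
triangular fin: A = ½·25·60 = 750.00, centroid at (198.33, 20.00).
hole: A = −π·18² = -1017.88, centroid at (78.00, 46.00).
ΣA = 36708.56 mm², ΣAX̄ = 3582117.17 mm³, ΣAȲ = 3608933.46 mm³.
X̄ = 3582117.17/36708.56 = 97.58 mm; Ȳ = 3608933.46/36708.56 = 98.31 mm.

X̄ = 97.58 mm, Ȳ = 98.31 mm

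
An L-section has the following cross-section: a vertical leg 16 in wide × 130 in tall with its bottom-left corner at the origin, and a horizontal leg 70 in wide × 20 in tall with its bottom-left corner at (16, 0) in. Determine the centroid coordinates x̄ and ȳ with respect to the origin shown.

vertical leg: A = 16 × 130 = 2080.00, centroid at (8.00, 65.00).
horizontal leg: A = 70 × 20 = 1400.00, centroid at (51.00, 10.00).
ΣA = 3480.00 in², ΣAx̄ = 88040.00 in³, ΣAȳ = 149200.00 in³.
x̄ = 88040.00/3480.00 = 25.30 in; ȳ = 149200.00/3480.00 = 42.87 in.

x̄ = 25.30 in, ȳ = 42.87 in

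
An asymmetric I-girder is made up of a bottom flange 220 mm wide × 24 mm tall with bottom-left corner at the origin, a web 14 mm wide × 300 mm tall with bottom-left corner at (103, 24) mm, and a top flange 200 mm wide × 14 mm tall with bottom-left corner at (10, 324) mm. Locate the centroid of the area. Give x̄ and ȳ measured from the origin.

bottom flange: A = 220 × 24 = 5280.00, centroid at (110.00, 12.00).
web: A = 14 × 300 = 4200.00, centroid at (110.00, 174.00).
top flange: A = 200 × 14 = 2800.00, centroid at (110.00, 331.00).
ΣA = 12280.00 mm²
ΣAx̄ = (5280.00)(110.00) + (4200.00)(110.00) + (2800.00)(110.00) = 1350800.00 mm³
ΣAȳ = (5280.00)(12.00) + (4200.00)(174.00) + (2800.00)(331.00) = 1720960.00 mm³
x̄ = 1350800.00 / 12280.00 = 110.00 mm
ȳ = 1720960.00 / 12280.00 = 140.14 mm

x̄ = 110.00 mm, ȳ = 140.14 mm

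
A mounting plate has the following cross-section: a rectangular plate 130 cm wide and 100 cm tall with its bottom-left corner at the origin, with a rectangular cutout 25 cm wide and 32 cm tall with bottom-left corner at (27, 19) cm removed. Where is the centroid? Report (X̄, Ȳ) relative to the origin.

Part | A | x̄ᵢ | ȳᵢ | A·x̄ᵢ | A·ȳᵢ
plate | 13000.00 | 65.00 | 50.00 | 845000.00 | 650000.00
hole | -800.00 | 39.50 | 35.00 | -31600.00 | -28000.00
Σ | 12200.00 |  |  | 813400.00 | 622000.00
X̄ = 813400.00 / 12200.00 = 66.67 cm
Ȳ = 622000.00 / 12200.00 = 50.98 cm

X̄ = 66.67 cm, Ȳ = 50.98 cm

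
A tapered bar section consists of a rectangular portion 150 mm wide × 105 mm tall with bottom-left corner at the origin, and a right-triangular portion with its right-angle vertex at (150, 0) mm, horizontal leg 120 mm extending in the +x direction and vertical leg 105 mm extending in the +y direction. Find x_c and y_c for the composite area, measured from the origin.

x_c = 107.86 mm, y_c = 47.50 mm

Part | A | x̄ᵢ | ȳᵢ | A·x̄ᵢ | A·ȳᵢ
rectangular portion | 15750.00 | 75.00 | 52.50 | 1181250.00 | 826875.00
triangular portion | 6300.00 | 190.00 | 35.00 | 1197000.00 | 220500.00
Σ | 22050.00 |  |  | 2378250.00 | 1047375.00
x_c = 2378250.00 / 22050.00 = 107.86 mm
y_c = 1047375.00 / 22050.00 = 47.50 mm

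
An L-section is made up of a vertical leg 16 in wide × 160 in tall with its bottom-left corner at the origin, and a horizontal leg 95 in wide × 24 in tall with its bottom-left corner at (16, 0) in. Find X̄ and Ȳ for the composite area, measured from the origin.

Part | A | x̄ᵢ | ȳᵢ | A·x̄ᵢ | A·ȳᵢ
vertical leg | 2560.00 | 8.00 | 80.00 | 20480.00 | 204800.00
horizontal leg | 2280.00 | 63.50 | 12.00 | 144780.00 | 27360.00
Σ | 4840.00 |  |  | 165260.00 | 232160.00
X̄ = 165260.00 / 4840.00 = 34.14 in
Ȳ = 232160.00 / 4840.00 = 47.97 in

X̄ = 34.14 in, Ȳ = 47.97 in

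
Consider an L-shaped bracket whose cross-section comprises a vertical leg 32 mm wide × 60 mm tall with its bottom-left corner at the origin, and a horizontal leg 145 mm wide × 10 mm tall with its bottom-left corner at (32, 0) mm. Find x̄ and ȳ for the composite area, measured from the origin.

x̄ = 54.08 mm, ȳ = 19.24 mm

Part | A | x̄ᵢ | ȳᵢ | A·x̄ᵢ | A·ȳᵢ
vertical leg | 1920.00 | 16.00 | 30.00 | 30720.00 | 57600.00
horizontal leg | 1450.00 | 104.50 | 5.00 | 151525.00 | 7250.00
Σ | 3370.00 |  |  | 182245.00 | 64850.00
x̄ = 182245.00 / 3370.00 = 54.08 mm
ȳ = 64850.00 / 3370.00 = 19.24 mm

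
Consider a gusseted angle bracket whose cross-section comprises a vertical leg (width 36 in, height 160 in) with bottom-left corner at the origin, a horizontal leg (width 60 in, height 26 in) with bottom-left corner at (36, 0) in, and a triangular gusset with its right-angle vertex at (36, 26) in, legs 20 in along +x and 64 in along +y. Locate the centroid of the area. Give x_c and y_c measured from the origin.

x_c = 29.39 in, y_c = 64.24 in

vertical leg: A = 36 × 160 = 5760.00, centroid at (18.00, 80.00).
horizontal leg: A = 60 × 26 = 1560.00, centroid at (66.00, 13.00).
gusset: A = ½·20·64 = 640.00, centroid at (42.67, 47.33).
ΣA = 7960.00 in², ΣAx_c = 233946.67 in³, ΣAy_c = 511373.33 in³.
x_c = 233946.67/7960.00 = 29.39 in; y_c = 511373.33/7960.00 = 64.24 in.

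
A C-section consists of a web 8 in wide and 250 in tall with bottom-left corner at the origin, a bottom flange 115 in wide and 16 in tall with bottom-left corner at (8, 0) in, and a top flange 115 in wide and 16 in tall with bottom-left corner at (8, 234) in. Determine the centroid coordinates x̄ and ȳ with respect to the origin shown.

x̄ = 43.85 in, ȳ = 125.00 in

web: A = 8 × 250 = 2000.00, centroid at (4.00, 125.00).
bottom flange: A = 115 × 16 = 1840.00, centroid at (65.50, 8.00).
top flange: A = 115 × 16 = 1840.00, centroid at (65.50, 242.00).
ΣA = 5680.00 in²
ΣAx̄ = (2000.00)(4.00) + (1840.00)(65.50) + (1840.00)(65.50) = 249040.00 in³
ΣAȳ = (2000.00)(125.00) + (1840.00)(8.00) + (1840.00)(242.00) = 710000.00 in³
x̄ = 249040.00 / 5680.00 = 43.85 in
ȳ = 710000.00 / 5680.00 = 125.00 in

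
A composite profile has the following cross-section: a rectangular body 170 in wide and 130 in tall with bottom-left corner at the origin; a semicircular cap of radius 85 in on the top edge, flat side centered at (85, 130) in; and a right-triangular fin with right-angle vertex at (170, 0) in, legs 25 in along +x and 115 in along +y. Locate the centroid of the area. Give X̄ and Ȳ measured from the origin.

X̄ = 88.85 in, Ȳ = 96.78 in

rectangular body: A = 170 × 130 = 22100.00, centroid at (85.00, 65.00).
semicircular top: A = ½π·85² = 11349.00, centroid at (85.00, 166.08).
triangular fin: A = ½·25·115 = 1437.50, centroid at (178.33, 38.33).
ΣA = 34886.50 in², ΣAX̄ = 3099519.46 in³, ΣAȲ = 3376391.28 in³.
X̄ = 3099519.46/34886.50 = 88.85 in; Ȳ = 3376391.28/34886.50 = 96.78 in.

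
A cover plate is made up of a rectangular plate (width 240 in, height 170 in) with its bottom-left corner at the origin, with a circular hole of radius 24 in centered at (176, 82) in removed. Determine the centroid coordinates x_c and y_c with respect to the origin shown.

plate: A = 240 × 170 = 40800.00, centroid at (120.00, 85.00).
hole: A = −π·24² = -1809.56, centroid at (176.00, 82.00).
ΣA = 38990.44 in², ΣAx_c = 4577517.90 in³, ΣAy_c = 3319616.30 in³.
x_c = 4577517.90/38990.44 = 117.40 in; y_c = 3319616.30/38990.44 = 85.14 in.

x_c = 117.40 in, y_c = 85.14 in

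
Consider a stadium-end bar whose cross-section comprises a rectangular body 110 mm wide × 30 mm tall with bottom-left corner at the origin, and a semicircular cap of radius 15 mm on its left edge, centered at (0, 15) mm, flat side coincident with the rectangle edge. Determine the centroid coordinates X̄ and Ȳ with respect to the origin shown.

X̄ = 49.06 mm, Ȳ = 15.00 mm

Part | A | x̄ᵢ | ȳᵢ | A·x̄ᵢ | A·ȳᵢ
rectangular body | 3300.00 | 55.00 | 15.00 | 181500.00 | 49500.00
semicircular end | 353.43 | -6.37 | 15.00 | -2250.00 | 5301.44
Σ | 3653.43 |  |  | 179250.00 | 54801.44
X̄ = 179250.00 / 3653.43 = 49.06 mm
Ȳ = 54801.44 / 3653.43 = 15.00 mm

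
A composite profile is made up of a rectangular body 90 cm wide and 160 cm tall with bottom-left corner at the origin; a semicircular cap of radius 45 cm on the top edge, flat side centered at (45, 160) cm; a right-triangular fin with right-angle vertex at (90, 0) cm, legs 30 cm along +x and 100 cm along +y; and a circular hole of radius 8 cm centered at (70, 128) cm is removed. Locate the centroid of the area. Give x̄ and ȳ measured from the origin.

x̄ = 49.10 cm, ȳ = 92.48 cm

Part | A | x̄ᵢ | ȳᵢ | A·x̄ᵢ | A·ȳᵢ
rectangular body | 14400.00 | 45.00 | 80.00 | 648000.00 | 1152000.00
semicircular top | 3180.86 | 45.00 | 179.10 | 143138.82 | 569688.01
triangular fin | 1500.00 | 100.00 | 33.33 | 150000.00 | 50000.00
hole | -201.06 | 70.00 | 128.00 | -14074.34 | -25735.93
Σ | 18879.80 |  |  | 927064.48 | 1745952.08
x̄ = 927064.48 / 18879.80 = 49.10 cm
ȳ = 1745952.08 / 18879.80 = 92.48 cm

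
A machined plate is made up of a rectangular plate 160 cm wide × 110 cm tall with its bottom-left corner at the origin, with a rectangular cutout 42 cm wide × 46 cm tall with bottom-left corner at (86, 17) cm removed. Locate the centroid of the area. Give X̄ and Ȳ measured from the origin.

plate: A = 160 × 110 = 17600.00, centroid at (80.00, 55.00).
hole: A = −(42 × 46) = -1932.00, centroid at (107.00, 40.00).
ΣA = 15668.00 cm², ΣAX̄ = 1201276.00 cm³, ΣAȲ = 890720.00 cm³.
X̄ = 1201276.00/15668.00 = 76.67 cm; Ȳ = 890720.00/15668.00 = 56.85 cm.

X̄ = 76.67 cm, Ȳ = 56.85 cm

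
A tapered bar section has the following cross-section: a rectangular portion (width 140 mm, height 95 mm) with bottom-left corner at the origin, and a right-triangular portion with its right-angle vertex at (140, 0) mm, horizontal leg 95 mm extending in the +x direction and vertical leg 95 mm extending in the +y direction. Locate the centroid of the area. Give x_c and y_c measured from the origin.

Part | A | x̄ᵢ | ȳᵢ | A·x̄ᵢ | A·ȳᵢ
rectangular portion | 13300.00 | 70.00 | 47.50 | 931000.00 | 631750.00
triangular portion | 4512.50 | 171.67 | 31.67 | 774645.83 | 142895.83
Σ | 17812.50 |  |  | 1705645.83 | 774645.83
x_c = 1705645.83 / 17812.50 = 95.76 mm
y_c = 774645.83 / 17812.50 = 43.49 mm

x_c = 95.76 mm, y_c = 43.49 mm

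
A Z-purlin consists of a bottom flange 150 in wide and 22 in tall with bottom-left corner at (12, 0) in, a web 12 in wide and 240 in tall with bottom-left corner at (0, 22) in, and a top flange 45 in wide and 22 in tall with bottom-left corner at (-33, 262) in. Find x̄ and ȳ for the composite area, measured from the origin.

Part | A | x̄ᵢ | ȳᵢ | A·x̄ᵢ | A·ȳᵢ
bottom flange | 3300.00 | 87.00 | 11.00 | 287100.00 | 36300.00
web | 2880.00 | 6.00 | 142.00 | 17280.00 | 408960.00
top flange | 990.00 | -10.50 | 273.00 | -10395.00 | 270270.00
Σ | 7170.00 |  |  | 293985.00 | 715530.00
x̄ = 293985.00 / 7170.00 = 41.00 in
ȳ = 715530.00 / 7170.00 = 99.79 in

x̄ = 41.00 in, ȳ = 99.79 in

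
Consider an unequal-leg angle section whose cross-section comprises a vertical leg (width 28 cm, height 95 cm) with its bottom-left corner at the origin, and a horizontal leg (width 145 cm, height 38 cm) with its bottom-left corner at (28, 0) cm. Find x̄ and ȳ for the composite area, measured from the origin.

Part | A | x̄ᵢ | ȳᵢ | A·x̄ᵢ | A·ȳᵢ
vertical leg | 2660.00 | 14.00 | 47.50 | 37240.00 | 126350.00
horizontal leg | 5510.00 | 100.50 | 19.00 | 553755.00 | 104690.00
Σ | 8170.00 |  |  | 590995.00 | 231040.00
x̄ = 590995.00 / 8170.00 = 72.34 cm
ȳ = 231040.00 / 8170.00 = 28.28 cm

x̄ = 72.34 cm, ȳ = 28.28 cm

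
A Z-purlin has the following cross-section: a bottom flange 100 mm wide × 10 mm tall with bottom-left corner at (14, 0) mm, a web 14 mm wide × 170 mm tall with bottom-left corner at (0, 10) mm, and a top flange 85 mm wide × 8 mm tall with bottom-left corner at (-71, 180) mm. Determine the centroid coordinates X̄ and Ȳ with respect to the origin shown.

X̄ = 15.09 mm, Ȳ = 87.74 mm

Part | A | x̄ᵢ | ȳᵢ | A·x̄ᵢ | A·ȳᵢ
bottom flange | 1000.00 | 64.00 | 5.00 | 64000.00 | 5000.00
web | 2380.00 | 7.00 | 95.00 | 16660.00 | 226100.00
top flange | 680.00 | -28.50 | 184.00 | -19380.00 | 125120.00
Σ | 4060.00 |  |  | 61280.00 | 356220.00
X̄ = 61280.00 / 4060.00 = 15.09 mm
Ȳ = 356220.00 / 4060.00 = 87.74 mm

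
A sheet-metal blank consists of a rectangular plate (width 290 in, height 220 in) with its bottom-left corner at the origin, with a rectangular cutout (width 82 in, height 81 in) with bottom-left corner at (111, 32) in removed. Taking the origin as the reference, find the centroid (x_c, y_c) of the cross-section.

plate: A = 290 × 220 = 63800.00, centroid at (145.00, 110.00).
hole: A = −(82 × 81) = -6642.00, centroid at (152.00, 72.50).
ΣA = 57158.00 in², ΣAx_c = 8241416.00 in³, ΣAy_c = 6536455.00 in³.
x_c = 8241416.00/57158.00 = 144.19 in; y_c = 6536455.00/57158.00 = 114.36 in.

x_c = 144.19 in, y_c = 114.36 in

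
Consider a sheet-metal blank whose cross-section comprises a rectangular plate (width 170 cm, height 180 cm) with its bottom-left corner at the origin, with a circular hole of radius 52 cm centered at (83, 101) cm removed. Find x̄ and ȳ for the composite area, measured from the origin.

plate: A = 170 × 180 = 30600.00, centroid at (85.00, 90.00).
hole: A = −π·52² = -8494.87, centroid at (83.00, 101.00).
ΣA = 22105.13 cm², ΣAx̄ = 1895926.08 cm³, ΣAȳ = 1896018.48 cm³.
x̄ = 1895926.08/22105.13 = 85.77 cm; ȳ = 1896018.48/22105.13 = 85.77 cm.

x̄ = 85.77 cm, ȳ = 85.77 cm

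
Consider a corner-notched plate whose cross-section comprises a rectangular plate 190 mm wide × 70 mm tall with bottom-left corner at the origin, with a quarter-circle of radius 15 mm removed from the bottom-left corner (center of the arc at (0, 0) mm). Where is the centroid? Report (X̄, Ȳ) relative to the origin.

Part | A | x̄ᵢ | ȳᵢ | A·x̄ᵢ | A·ȳᵢ
plate | 13300.00 | 95.00 | 35.00 | 1263500.00 | 465500.00
removed quarter-circle | -176.71 | 6.37 | 6.37 | -1125.00 | -1125.00
Σ | 13123.29 |  |  | 1262375.00 | 464375.00
X̄ = 1262375.00 / 13123.29 = 96.19 mm
Ȳ = 464375.00 / 13123.29 = 35.39 mm

X̄ = 96.19 mm, Ȳ = 35.39 mm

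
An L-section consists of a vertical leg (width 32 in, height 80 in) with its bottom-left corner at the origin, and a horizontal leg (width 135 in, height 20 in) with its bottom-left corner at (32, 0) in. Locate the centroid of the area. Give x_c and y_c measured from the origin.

vertical leg: A = 32 × 80 = 2560.00, centroid at (16.00, 40.00).
horizontal leg: A = 135 × 20 = 2700.00, centroid at (99.50, 10.00).
ΣA = 5260.00 in², ΣAx_c = 309610.00 in³, ΣAy_c = 129400.00 in³.
x_c = 309610.00/5260.00 = 58.86 in; y_c = 129400.00/5260.00 = 24.60 in.

x_c = 58.86 in, y_c = 24.60 in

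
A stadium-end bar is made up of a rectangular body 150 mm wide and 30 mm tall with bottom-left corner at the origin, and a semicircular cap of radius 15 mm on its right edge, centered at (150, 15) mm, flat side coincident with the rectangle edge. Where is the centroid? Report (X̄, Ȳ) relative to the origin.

Part | A | x̄ᵢ | ȳᵢ | A·x̄ᵢ | A·ȳᵢ
rectangular body | 4500.00 | 75.00 | 15.00 | 337500.00 | 67500.00
semicircular end | 353.43 | 156.37 | 15.00 | 55264.38 | 5301.44
Σ | 4853.43 |  |  | 392764.38 | 72801.44
X̄ = 392764.38 / 4853.43 = 80.93 mm
Ȳ = 72801.44 / 4853.43 = 15.00 mm

X̄ = 80.93 mm, Ȳ = 15.00 mm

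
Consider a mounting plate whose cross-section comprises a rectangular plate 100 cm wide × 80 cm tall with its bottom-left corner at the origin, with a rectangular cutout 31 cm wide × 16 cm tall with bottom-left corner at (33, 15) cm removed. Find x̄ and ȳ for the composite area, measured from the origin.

x̄ = 50.10 cm, ȳ = 41.12 cm

Part | A | x̄ᵢ | ȳᵢ | A·x̄ᵢ | A·ȳᵢ
plate | 8000.00 | 50.00 | 40.00 | 400000.00 | 320000.00
hole | -496.00 | 48.50 | 23.00 | -24056.00 | -11408.00
Σ | 7504.00 |  |  | 375944.00 | 308592.00
x̄ = 375944.00 / 7504.00 = 50.10 cm
ȳ = 308592.00 / 7504.00 = 41.12 cm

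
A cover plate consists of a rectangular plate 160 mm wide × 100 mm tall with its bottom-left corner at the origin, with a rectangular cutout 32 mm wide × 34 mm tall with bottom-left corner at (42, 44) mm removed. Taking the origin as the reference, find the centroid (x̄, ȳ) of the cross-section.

x̄ = 81.61 mm, ȳ = 49.20 mm

plate: A = 160 × 100 = 16000.00, centroid at (80.00, 50.00).
hole: A = −(32 × 34) = -1088.00, centroid at (58.00, 61.00).
ΣA = 14912.00 mm², ΣAx̄ = 1216896.00 mm³, ΣAȳ = 733632.00 mm³.
x̄ = 1216896.00/14912.00 = 81.61 mm; ȳ = 733632.00/14912.00 = 49.20 mm.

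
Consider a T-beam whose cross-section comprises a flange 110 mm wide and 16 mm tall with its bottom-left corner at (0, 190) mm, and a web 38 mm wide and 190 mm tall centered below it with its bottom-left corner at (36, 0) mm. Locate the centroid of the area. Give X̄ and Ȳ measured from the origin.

X̄ = 55.00 mm, Ȳ = 115.19 mm

Part | A | x̄ᵢ | ȳᵢ | A·x̄ᵢ | A·ȳᵢ
web | 7220.00 | 55.00 | 95.00 | 397100.00 | 685900.00
flange | 1760.00 | 55.00 | 198.00 | 96800.00 | 348480.00
Σ | 8980.00 |  |  | 493900.00 | 1034380.00
X̄ = 493900.00 / 8980.00 = 55.00 mm
Ȳ = 1034380.00 / 8980.00 = 115.19 mm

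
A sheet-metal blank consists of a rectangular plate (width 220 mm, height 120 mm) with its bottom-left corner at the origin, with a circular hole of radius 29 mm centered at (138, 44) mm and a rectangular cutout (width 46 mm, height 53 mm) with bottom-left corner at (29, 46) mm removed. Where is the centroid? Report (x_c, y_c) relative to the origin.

plate: A = 220 × 120 = 26400.00, centroid at (110.00, 60.00).
hole 1: A = −π·29² = -2642.08, centroid at (138.00, 44.00).
hole 2: A = −(46 × 53) = -2438.00, centroid at (52.00, 72.50).
ΣA = 21319.92 mm², ΣAx_c = 2412617.04 mm³, ΣAy_c = 1290993.51 mm³.
x_c = 2412617.04/21319.92 = 113.16 mm; y_c = 1290993.51/21319.92 = 60.55 mm.

x_c = 113.16 mm, y_c = 60.55 mm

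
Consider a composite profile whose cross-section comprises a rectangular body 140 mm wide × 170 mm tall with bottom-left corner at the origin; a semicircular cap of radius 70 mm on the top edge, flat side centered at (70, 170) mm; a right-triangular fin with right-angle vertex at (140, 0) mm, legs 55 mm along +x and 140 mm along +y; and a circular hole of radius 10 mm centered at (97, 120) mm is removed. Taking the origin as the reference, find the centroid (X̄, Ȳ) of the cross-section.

X̄ = 79.47 mm, Ȳ = 105.68 mm

rectangular body: A = 140 × 170 = 23800.00, centroid at (70.00, 85.00).
semicircular top: A = ½π·70² = 7696.90, centroid at (70.00, 199.71).
triangular fin: A = ½·55·140 = 3850.00, centroid at (158.33, 46.67).
hole: A = −π·10² = -314.16, centroid at (97.00, 120.00).
ΣA = 35032.74 mm²
ΣAX̄ = (23800.00)(70.00) + (7696.90)(70.00) + (3850.00)(158.33) + (-314.16)(97.00) = 2783893.02 mm³
ΣAȲ = (23800.00)(85.00) + (7696.90)(199.71) + (3850.00)(46.67) + (-314.16)(120.00) = 3702107.56 mm³
X̄ = 2783893.02 / 35032.74 = 79.47 mm
Ȳ = 3702107.56 / 35032.74 = 105.68 mm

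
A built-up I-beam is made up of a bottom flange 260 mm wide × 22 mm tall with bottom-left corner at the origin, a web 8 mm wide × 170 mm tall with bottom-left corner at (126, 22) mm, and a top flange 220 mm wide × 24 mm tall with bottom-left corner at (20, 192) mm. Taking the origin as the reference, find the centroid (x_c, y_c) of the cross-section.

x_c = 130.00 mm, y_c = 104.01 mm

Part | A | x̄ᵢ | ȳᵢ | A·x̄ᵢ | A·ȳᵢ
bottom flange | 5720.00 | 130.00 | 11.00 | 743600.00 | 62920.00
web | 1360.00 | 130.00 | 107.00 | 176800.00 | 145520.00
top flange | 5280.00 | 130.00 | 204.00 | 686400.00 | 1077120.00
Σ | 12360.00 |  |  | 1606800.00 | 1285560.00
x_c = 1606800.00 / 12360.00 = 130.00 mm
y_c = 1285560.00 / 12360.00 = 104.01 mm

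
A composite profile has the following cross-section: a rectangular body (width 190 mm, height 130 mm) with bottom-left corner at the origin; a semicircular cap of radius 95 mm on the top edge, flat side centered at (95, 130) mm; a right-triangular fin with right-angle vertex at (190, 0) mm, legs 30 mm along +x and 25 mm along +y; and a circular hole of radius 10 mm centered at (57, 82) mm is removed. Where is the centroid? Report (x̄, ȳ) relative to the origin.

x̄ = 96.32 mm, ȳ = 102.66 mm

rectangular body: A = 190 × 130 = 24700.00, centroid at (95.00, 65.00).
semicircular top: A = ½π·95² = 14176.44, centroid at (95.00, 170.32).
triangular fin: A = ½·30·25 = 375.00, centroid at (200.00, 8.33).
hole: A = −π·10² = -314.16, centroid at (57.00, 82.00).
ΣA = 38937.28 mm², ΣAx̄ = 3750354.42 mm³, ΣAȳ = 3997384.06 mm³.
x̄ = 3750354.42/38937.28 = 96.32 mm; ȳ = 3997384.06/38937.28 = 102.66 mm.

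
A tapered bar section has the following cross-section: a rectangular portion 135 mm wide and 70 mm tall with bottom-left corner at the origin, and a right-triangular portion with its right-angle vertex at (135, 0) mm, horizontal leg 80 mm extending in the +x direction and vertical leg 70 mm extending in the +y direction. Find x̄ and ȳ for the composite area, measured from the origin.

x̄ = 89.02 mm, ȳ = 32.33 mm

rectangular portion: A = 135 × 70 = 9450.00, centroid at (67.50, 35.00).
triangular portion: A = ½·80·70 = 2800.00, centroid at (161.67, 23.33).
ΣA = 12250.00 mm², ΣAx̄ = 1090541.67 mm³, ΣAȳ = 396083.33 mm³.
x̄ = 1090541.67/12250.00 = 89.02 mm; ȳ = 396083.33/12250.00 = 32.33 mm.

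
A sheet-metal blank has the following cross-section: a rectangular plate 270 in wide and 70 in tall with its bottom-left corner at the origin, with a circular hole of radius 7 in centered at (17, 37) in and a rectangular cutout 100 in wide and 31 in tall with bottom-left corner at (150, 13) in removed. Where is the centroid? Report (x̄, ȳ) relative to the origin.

Part | A | x̄ᵢ | ȳᵢ | A·x̄ᵢ | A·ȳᵢ
plate | 18900.00 | 135.00 | 35.00 | 2551500.00 | 661500.00
hole 1 | -153.94 | 17.00 | 37.00 | -2616.95 | -5695.71
hole 2 | -3100.00 | 200.00 | 28.50 | -620000.00 | -88350.00
Σ | 15646.06 |  |  | 1928883.05 | 567454.29
x̄ = 1928883.05 / 15646.06 = 123.28 in
ȳ = 567454.29 / 15646.06 = 36.27 in

x̄ = 123.28 in, ȳ = 36.27 in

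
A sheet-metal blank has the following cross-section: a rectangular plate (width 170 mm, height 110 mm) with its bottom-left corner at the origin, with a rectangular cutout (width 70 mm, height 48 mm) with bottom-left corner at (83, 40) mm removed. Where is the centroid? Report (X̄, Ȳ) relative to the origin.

X̄ = 77.77 mm, Ȳ = 53.03 mm

plate: A = 170 × 110 = 18700.00, centroid at (85.00, 55.00).
hole: A = −(70 × 48) = -3360.00, centroid at (118.00, 64.00).
ΣA = 15340.00 mm², ΣAX̄ = 1193020.00 mm³, ΣAȲ = 813460.00 mm³.
X̄ = 1193020.00/15340.00 = 77.77 mm; Ȳ = 813460.00/15340.00 = 53.03 mm.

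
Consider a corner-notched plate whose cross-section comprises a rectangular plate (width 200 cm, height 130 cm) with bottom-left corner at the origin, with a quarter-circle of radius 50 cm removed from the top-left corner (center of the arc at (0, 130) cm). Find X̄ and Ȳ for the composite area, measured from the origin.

X̄ = 106.44 cm, Ȳ = 61.42 cm

Part | A | x̄ᵢ | ȳᵢ | A·x̄ᵢ | A·ȳᵢ
plate | 26000.00 | 100.00 | 65.00 | 2600000.00 | 1690000.00
removed quarter-circle | -1963.50 | 21.22 | 108.78 | -41666.67 | -213587.74
Σ | 24036.50 |  |  | 2558333.33 | 1476412.26
X̄ = 2558333.33 / 24036.50 = 106.44 cm
Ȳ = 1476412.26 / 24036.50 = 61.42 cm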